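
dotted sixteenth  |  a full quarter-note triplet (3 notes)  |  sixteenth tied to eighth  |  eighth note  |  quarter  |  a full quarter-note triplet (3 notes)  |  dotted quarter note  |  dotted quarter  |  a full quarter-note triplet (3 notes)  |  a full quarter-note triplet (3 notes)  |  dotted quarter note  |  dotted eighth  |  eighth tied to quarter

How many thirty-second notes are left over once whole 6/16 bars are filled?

One bar of 6/16 = 12 thirty-second notes.
In thirty-second notes: dotted sixteenth = 3; a full quarter-note triplet (3 notes) (three triplet quarters span one half) = 16; sixteenth tied to eighth (sixteenth + eighth) = 6; eighth note = 4; quarter = 8; a full quarter-note triplet (3 notes) (three triplet quarters span one half) = 16; dotted quarter note = 12; dotted quarter = 12; a full quarter-note triplet (3 notes) (three triplet quarters span one half) = 16; a full quarter-note triplet (3 notes) (three triplet quarters span one half) = 16; dotted quarter note = 12; dotted eighth = 6; eighth tied to quarter (eighth + quarter) = 12.
Adding: 3 + 16 + 6 + 4 + 8 + 16 + 12 + 12 + 16 + 16 + 12 + 6 + 12 = 139.
139 ÷ 12 = 11 complete bars with 7 thirty-second notes remaining.

7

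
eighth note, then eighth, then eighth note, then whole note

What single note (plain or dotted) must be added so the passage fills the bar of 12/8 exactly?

eighth note

The bar of 12/8 = 12 eighth notes.
In eighth notes: eighth note = 1; eighth = 1; eighth note = 1; whole note = 8.
Total: 1 + 1 + 1 + 8 = 11.
Remaining: 12 − 11 = 1 eighth note, which is a eighth note.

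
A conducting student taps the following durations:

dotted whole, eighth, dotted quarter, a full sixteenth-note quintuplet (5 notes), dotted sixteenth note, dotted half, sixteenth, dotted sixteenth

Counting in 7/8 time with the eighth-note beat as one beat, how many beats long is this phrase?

26

One eighth-note beat = 4 thirty-second notes.
Convert each value to thirty-second notes: dotted whole = 48; eighth = 4; dotted quarter = 12; a full sixteenth-note quintuplet (5 notes) (five quintuplet sixteenths span one quarter) = 8; dotted sixteenth note = 3; dotted half = 24; sixteenth = 2; dotted sixteenth = 3.
Sum: 48 + 4 + 12 + 8 + 3 + 24 + 2 + 3 = 104.
104 ÷ 4 = 26 beats.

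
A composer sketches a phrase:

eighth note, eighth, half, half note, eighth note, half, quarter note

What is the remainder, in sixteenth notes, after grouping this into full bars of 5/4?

14

One bar of 5/4 = 10 eighth notes.
In eighth notes: eighth note = 1; eighth = 1; half = 4; half note = 4; eighth note = 1; half = 4; quarter note = 2.
Total: 1 + 1 + 4 + 4 + 1 + 4 + 2 = 17.
17 ÷ 10 = 1 complete bar with 7 eighth notes remaining = 14 sixteenth notes.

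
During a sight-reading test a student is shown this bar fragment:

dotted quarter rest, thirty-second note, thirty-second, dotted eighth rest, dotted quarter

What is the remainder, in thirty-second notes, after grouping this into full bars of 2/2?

0

One bar of 2/2 = 32 thirty-second notes.
Convert each value to thirty-second notes: dotted quarter rest = 12; thirty-second note = 1; thirty-second = 1; dotted eighth rest = 6; dotted quarter = 12.
Total: 12 + 1 + 1 + 6 + 12 = 32.
32 ÷ 32 = 1 complete bar with 0 thirty-second notes remaining.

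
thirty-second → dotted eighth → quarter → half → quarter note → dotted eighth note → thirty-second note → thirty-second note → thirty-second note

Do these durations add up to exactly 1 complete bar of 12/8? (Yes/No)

Yes

One bar of 12/8 = 48 thirty-second notes.
Convert each value to thirty-second notes: thirty-second = 1; dotted eighth = 6; quarter = 8; half = 16; quarter note = 8; dotted eighth note = 6; thirty-second note = 1; thirty-second note = 1; thirty-second note = 1.
Altogether 1 + 6 + 8 + 16 + 8 + 6 + 1 + 1 + 1 = 48.
48 equals 48, so the answer is Yes.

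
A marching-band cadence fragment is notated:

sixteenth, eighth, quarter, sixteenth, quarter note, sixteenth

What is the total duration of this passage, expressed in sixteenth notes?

13

In sixteenth notes: sixteenth = 1; eighth = 2; quarter = 4; sixteenth = 1; quarter note = 4; sixteenth = 1.
Altogether 1 + 2 + 4 + 1 + 4 + 1 = 13 sixteenth notes.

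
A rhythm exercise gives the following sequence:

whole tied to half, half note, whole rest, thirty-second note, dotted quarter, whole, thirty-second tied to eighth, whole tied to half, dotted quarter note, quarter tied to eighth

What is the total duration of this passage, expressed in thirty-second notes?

218

In thirty-second notes: whole tied to half (whole + half) = 48; half note = 16; whole rest = 32; thirty-second note = 1; dotted quarter = 12; whole = 32; thirty-second tied to eighth (thirty-second + eighth) = 5; whole tied to half (whole + half) = 48; dotted quarter note = 12; quarter tied to eighth (quarter + eighth) = 12.
Altogether 48 + 16 + 32 + 1 + 12 + 32 + 5 + 48 + 12 + 12 = 218 thirty-second notes.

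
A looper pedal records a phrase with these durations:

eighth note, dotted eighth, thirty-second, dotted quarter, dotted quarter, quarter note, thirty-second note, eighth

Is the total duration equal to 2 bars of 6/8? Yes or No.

One bar of 6/8 = 24 thirty-second notes, so 2 bars = 48.
Express everything in thirty-second notes: eighth note = 4; dotted eighth = 6; thirty-second = 1; dotted quarter = 12; dotted quarter = 12; quarter note = 8; thirty-second note = 1; eighth = 4.
Sum: 4 + 6 + 1 + 12 + 12 + 8 + 1 + 4 = 48.
48 equals 48, so the answer is Yes.

Yes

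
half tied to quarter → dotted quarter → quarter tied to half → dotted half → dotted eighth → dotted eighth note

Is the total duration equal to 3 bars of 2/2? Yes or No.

Yes

One bar of 2/2 = 16 sixteenth notes, so 3 bars = 48.
Convert each value to sixteenth notes: half tied to quarter (half + quarter) = 12; dotted quarter = 6; quarter tied to half (quarter + half) = 12; dotted half = 12; dotted eighth = 3; dotted eighth note = 3.
Adding: 12 + 6 + 12 + 12 + 3 + 3 = 48.
48 equals 48, so the answer is Yes.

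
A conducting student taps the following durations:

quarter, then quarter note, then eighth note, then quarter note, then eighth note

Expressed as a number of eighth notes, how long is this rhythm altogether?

Each duration in eighth notes: quarter = 2; quarter note = 2; eighth note = 1; quarter note = 2; eighth note = 1.
Altogether 2 + 2 + 1 + 2 + 1 = 8 eighth notes.

8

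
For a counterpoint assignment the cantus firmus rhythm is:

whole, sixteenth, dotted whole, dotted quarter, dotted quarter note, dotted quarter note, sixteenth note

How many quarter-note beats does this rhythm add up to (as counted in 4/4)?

One quarter-note beat = 4 sixteenth notes.
Working in sixteenth notes: whole = 16; sixteenth = 1; dotted whole = 24; dotted quarter = 6; dotted quarter note = 6; dotted quarter note = 6; sixteenth note = 1.
Adding: 16 + 1 + 24 + 6 + 6 + 6 + 1 = 60.
60 ÷ 4 = 15 beats.

15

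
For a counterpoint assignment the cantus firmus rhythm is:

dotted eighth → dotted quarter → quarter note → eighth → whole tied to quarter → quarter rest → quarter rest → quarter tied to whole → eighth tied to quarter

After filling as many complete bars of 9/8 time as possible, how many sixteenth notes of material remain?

15

One bar of 9/8 = 18 sixteenth notes.
Convert each value to sixteenth notes: dotted eighth = 3; dotted quarter = 6; quarter note = 4; eighth = 2; whole tied to quarter (whole + quarter) = 20; quarter rest = 4; quarter rest = 4; quarter tied to whole (quarter + whole) = 20; eighth tied to quarter (eighth + quarter) = 6.
Total: 3 + 6 + 4 + 2 + 20 + 4 + 4 + 20 + 6 = 69.
69 ÷ 18 = 3 complete bars with 15 sixteenth notes remaining.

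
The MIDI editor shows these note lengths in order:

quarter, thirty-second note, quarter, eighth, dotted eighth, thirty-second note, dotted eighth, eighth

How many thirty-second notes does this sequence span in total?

38

Express everything in thirty-second notes: quarter = 8; thirty-second note = 1; quarter = 8; eighth = 4; dotted eighth = 6; thirty-second note = 1; dotted eighth = 6; eighth = 4.
Altogether 8 + 1 + 8 + 4 + 6 + 1 + 6 + 4 = 38 thirty-second notes.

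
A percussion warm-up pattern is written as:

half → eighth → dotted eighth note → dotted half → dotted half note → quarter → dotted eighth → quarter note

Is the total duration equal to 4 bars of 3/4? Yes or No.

One bar of 3/4 = 12 sixteenth notes, so 4 bars = 48.
Each duration in sixteenth notes: half = 8; eighth = 2; dotted eighth note = 3; dotted half = 12; dotted half note = 12; quarter = 4; dotted eighth = 3; quarter note = 4.
Total: 8 + 2 + 3 + 12 + 12 + 4 + 3 + 4 = 48.
48 equals 48, so the answer is Yes.

Yes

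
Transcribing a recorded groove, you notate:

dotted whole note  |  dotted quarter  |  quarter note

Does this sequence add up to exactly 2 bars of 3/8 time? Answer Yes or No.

No

One bar of 3/8 = 3 eighth notes, so 2 bars = 6.
In eighth notes: dotted whole note = 12; dotted quarter = 3; quarter note = 2.
Total: 12 + 3 + 2 = 17.
17 exceeds 6, so the answer is No.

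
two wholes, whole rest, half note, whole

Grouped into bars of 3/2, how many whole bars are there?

3

One bar of 3/2 = 3 half notes.
In half notes: whole = 2; whole = 2; whole rest = 2; half note = 1; whole = 2.
Altogether 2 + 2 + 2 + 1 + 2 = 9.
9 ÷ 3 = 3 complete bars with 0 left over.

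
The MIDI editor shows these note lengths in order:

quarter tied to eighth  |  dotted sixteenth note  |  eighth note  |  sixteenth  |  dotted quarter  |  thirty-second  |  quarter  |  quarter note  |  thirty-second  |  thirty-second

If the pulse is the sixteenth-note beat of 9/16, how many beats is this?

26

One sixteenth-note beat = 2 thirty-second notes.
Convert each value to thirty-second notes: quarter tied to eighth (quarter + eighth) = 12; dotted sixteenth note = 3; eighth note = 4; sixteenth = 2; dotted quarter = 12; thirty-second = 1; quarter = 8; quarter note = 8; thirty-second = 1; thirty-second = 1.
Sum: 12 + 3 + 4 + 2 + 12 + 1 + 8 + 8 + 1 + 1 = 52.
52 ÷ 2 = 26 beats.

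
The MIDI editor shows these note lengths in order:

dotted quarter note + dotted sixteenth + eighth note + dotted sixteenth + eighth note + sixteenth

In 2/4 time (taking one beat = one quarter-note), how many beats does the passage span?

One quarter-note beat = 8 thirty-second notes.
Convert each value to thirty-second notes: dotted quarter note = 12; dotted sixteenth = 3; eighth note = 4; dotted sixteenth = 3; eighth note = 4; sixteenth = 2.
Altogether 12 + 3 + 4 + 3 + 4 + 2 = 28.
28 ÷ 8 = 3.5 beats.

3.5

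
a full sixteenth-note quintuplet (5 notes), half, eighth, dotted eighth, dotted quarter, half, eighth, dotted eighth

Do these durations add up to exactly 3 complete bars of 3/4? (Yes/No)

One bar of 3/4 = 12 sixteenth notes, so 3 bars = 36.
Convert each value to sixteenth notes: a full sixteenth-note quintuplet (5 notes) (five quintuplet sixteenths span one quarter) = 4; half = 8; eighth = 2; dotted eighth = 3; dotted quarter = 6; half = 8; eighth = 2; dotted eighth = 3.
Total: 4 + 8 + 2 + 3 + 6 + 8 + 2 + 3 = 36.
36 equals 36, so the answer is Yes.

Yes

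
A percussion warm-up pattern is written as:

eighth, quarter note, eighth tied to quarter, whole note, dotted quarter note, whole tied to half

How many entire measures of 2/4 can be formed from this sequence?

One bar of 2/4 = 4 eighth notes.
Each duration in eighth notes: eighth = 1; quarter note = 2; eighth tied to quarter (eighth + quarter) = 3; whole note = 8; dotted quarter note = 3; whole tied to half (whole + half) = 12.
Sum: 1 + 2 + 3 + 8 + 3 + 12 = 29.
29 ÷ 4 = 7 complete bars with 1 left over.

7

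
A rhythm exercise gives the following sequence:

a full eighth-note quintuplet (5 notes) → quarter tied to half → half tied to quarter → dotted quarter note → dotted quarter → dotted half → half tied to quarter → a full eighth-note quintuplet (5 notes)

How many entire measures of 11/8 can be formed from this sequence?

One bar of 11/8 = 11 eighth notes.
Each duration in eighth notes: a full eighth-note quintuplet (5 notes) (five quintuplet eighths span one half) = 4; quarter tied to half (quarter + half) = 6; half tied to quarter (half + quarter) = 6; dotted quarter note = 3; dotted quarter = 3; dotted half = 6; half tied to quarter (half + quarter) = 6; a full eighth-note quintuplet (5 notes) (five quintuplet eighths span one half) = 4.
Total: 4 + 6 + 6 + 3 + 3 + 6 + 6 + 4 = 38.
38 ÷ 11 = 3 complete bars with 5 left over.

3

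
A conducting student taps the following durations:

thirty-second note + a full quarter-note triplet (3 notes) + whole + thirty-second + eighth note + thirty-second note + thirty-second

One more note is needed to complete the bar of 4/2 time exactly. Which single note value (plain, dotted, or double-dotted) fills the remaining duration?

quarter note

The bar of 4/2 = 64 thirty-second notes.
Express everything in thirty-second notes: thirty-second note = 1; a full quarter-note triplet (3 notes) (three triplet quarters span one half) = 16; whole = 32; thirty-second = 1; eighth note = 4; thirty-second note = 1; thirty-second = 1.
Altogether 1 + 16 + 32 + 1 + 4 + 1 + 1 = 56.
Remaining: 64 − 56 = 8 thirty-second notes, which is a quarter note.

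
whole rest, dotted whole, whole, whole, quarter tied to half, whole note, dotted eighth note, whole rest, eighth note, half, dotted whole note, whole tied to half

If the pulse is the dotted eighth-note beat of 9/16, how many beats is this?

One dotted eighth-note beat = 3 sixteenth notes.
Each duration in sixteenth notes: whole rest = 16; dotted whole = 24; whole = 16; whole = 16; quarter tied to half (quarter + half) = 12; whole note = 16; dotted eighth note = 3; whole rest = 16; eighth note = 2; half = 8; dotted whole note = 24; whole tied to half (whole + half) = 24.
Total: 16 + 24 + 16 + 16 + 12 + 16 + 3 + 16 + 2 + 8 + 24 + 24 = 177.
177 ÷ 3 = 59 beats.

59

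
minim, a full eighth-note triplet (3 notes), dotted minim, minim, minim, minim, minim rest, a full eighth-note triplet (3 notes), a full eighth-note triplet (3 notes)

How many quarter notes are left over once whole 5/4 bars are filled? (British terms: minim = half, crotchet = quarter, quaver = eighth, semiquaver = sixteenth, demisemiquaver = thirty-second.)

One bar of 5/4 = 5 quarter notes.
Express everything in quarter notes: minim = 2; a full eighth-note triplet (3 notes) (three triplet eighths span one quarter) = 1; dotted minim = 3; minim = 2; minim = 2; minim = 2; minim rest = 2; a full eighth-note triplet (3 notes) (three triplet eighths span one quarter) = 1; a full eighth-note triplet (3 notes) (three triplet eighths span one quarter) = 1.
Adding: 2 + 1 + 3 + 2 + 2 + 2 + 2 + 1 + 1 = 16.
16 ÷ 5 = 3 complete bars with 1 quarter note remaining.

1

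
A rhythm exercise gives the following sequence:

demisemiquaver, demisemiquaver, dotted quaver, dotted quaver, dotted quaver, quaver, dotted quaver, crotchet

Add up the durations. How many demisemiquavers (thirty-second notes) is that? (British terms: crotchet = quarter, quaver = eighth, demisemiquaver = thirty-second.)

38

Working in thirty-second notes: demisemiquaver = 1; demisemiquaver = 1; dotted quaver = 6; dotted quaver = 6; dotted quaver = 6; quaver = 4; dotted quaver = 6; crotchet = 8.
Sum: 1 + 1 + 6 + 6 + 6 + 4 + 6 + 8 = 38 thirty-second notes.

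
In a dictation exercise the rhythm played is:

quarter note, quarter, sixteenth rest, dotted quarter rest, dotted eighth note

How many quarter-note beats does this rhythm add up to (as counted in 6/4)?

One quarter-note beat = 4 sixteenth notes.
Express everything in sixteenth notes: quarter note = 4; quarter = 4; sixteenth rest = 1; dotted quarter rest = 6; dotted eighth note = 3.
Adding: 4 + 4 + 1 + 6 + 3 = 18.
18 ÷ 4 = 4.5 beats.

4.5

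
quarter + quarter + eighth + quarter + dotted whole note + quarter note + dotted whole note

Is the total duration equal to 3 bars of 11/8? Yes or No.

One bar of 11/8 = 11 eighth notes, so 3 bars = 33.
Convert each value to eighth notes: quarter = 2; quarter = 2; eighth = 1; quarter = 2; dotted whole note = 12; quarter note = 2; dotted whole note = 12.
Sum: 2 + 2 + 1 + 2 + 12 + 2 + 12 = 33.
33 equals 33, so the answer is Yes.

Yes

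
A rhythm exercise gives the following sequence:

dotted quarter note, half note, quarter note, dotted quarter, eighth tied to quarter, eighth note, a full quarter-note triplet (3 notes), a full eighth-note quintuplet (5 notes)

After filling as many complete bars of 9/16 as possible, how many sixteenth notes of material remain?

3

One bar of 9/16 = 9 sixteenth notes.
Convert each value to sixteenth notes: dotted quarter note = 6; half note = 8; quarter note = 4; dotted quarter = 6; eighth tied to quarter (eighth + quarter) = 6; eighth note = 2; a full quarter-note triplet (3 notes) (three triplet quarters span one half) = 8; a full eighth-note quintuplet (5 notes) (five quintuplet eighths span one half) = 8.
Sum: 6 + 8 + 4 + 6 + 6 + 2 + 8 + 8 = 48.
48 ÷ 9 = 5 complete bars with 3 sixteenth notes remaining.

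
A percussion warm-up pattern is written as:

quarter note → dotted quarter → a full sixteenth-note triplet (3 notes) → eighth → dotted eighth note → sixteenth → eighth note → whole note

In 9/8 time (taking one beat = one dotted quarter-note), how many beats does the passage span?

One dotted quarter-note beat = 6 sixteenth notes.
Express everything in sixteenth notes: quarter note = 4; dotted quarter = 6; a full sixteenth-note triplet (3 notes) (three triplet sixteenths span one eighth) = 2; eighth = 2; dotted eighth note = 3; sixteenth = 1; eighth note = 2; whole note = 16.
Altogether 4 + 6 + 2 + 2 + 3 + 1 + 2 + 16 = 36.
36 ÷ 6 = 6 beats.

6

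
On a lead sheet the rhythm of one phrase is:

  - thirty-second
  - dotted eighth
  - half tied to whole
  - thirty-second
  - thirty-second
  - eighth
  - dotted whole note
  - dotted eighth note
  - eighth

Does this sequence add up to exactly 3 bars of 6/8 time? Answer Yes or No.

No

One bar of 6/8 = 24 thirty-second notes, so 3 bars = 72.
Working in thirty-second notes: thirty-second = 1; dotted eighth = 6; half tied to whole (half + whole) = 48; thirty-second = 1; thirty-second = 1; eighth = 4; dotted whole note = 48; dotted eighth note = 6; eighth = 4.
Sum: 1 + 6 + 48 + 1 + 1 + 4 + 48 + 6 + 4 = 119.
119 exceeds 72, so the answer is No.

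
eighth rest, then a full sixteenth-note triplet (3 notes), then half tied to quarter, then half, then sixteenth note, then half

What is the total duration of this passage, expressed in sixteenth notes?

33

Working in sixteenth notes: eighth rest = 2; a full sixteenth-note triplet (3 notes) (three triplet sixteenths span one eighth) = 2; half tied to quarter (half + quarter) = 12; half = 8; sixteenth note = 1; half = 8.
Sum: 2 + 2 + 12 + 8 + 1 + 8 = 33 sixteenth notes.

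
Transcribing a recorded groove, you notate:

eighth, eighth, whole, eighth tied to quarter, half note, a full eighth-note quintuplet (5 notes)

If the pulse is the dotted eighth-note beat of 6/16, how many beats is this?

14

One dotted eighth-note beat = 3 sixteenth notes.
Express everything in sixteenth notes: eighth = 2; eighth = 2; whole = 16; eighth tied to quarter (eighth + quarter) = 6; half note = 8; a full eighth-note quintuplet (5 notes) (five quintuplet eighths span one half) = 8.
Altogether 2 + 2 + 16 + 6 + 8 + 8 = 42.
42 ÷ 3 = 14 beats.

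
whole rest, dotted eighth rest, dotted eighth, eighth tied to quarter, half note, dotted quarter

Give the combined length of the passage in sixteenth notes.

Each duration in sixteenth notes: whole rest = 16; dotted eighth rest = 3; dotted eighth = 3; eighth tied to quarter (eighth + quarter) = 6; half note = 8; dotted quarter = 6.
Total: 16 + 3 + 3 + 6 + 8 + 6 = 42 sixteenth notes.

42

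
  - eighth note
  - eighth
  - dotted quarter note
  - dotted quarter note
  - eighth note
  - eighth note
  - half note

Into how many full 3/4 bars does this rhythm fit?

One bar of 3/4 = 6 eighth notes.
Express everything in eighth notes: eighth note = 1; eighth = 1; dotted quarter note = 3; dotted quarter note = 3; eighth note = 1; eighth note = 1; half note = 4.
Total: 1 + 1 + 3 + 3 + 1 + 1 + 4 = 14.
14 ÷ 6 = 2 complete bars with 2 left over.

2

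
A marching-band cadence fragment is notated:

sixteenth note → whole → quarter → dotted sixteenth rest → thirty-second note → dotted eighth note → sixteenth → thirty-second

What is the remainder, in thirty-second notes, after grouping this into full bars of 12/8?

7

One bar of 12/8 = 48 thirty-second notes.
In thirty-second notes: sixteenth note = 2; whole = 32; quarter = 8; dotted sixteenth rest = 3; thirty-second note = 1; dotted eighth note = 6; sixteenth = 2; thirty-second = 1.
Total: 2 + 32 + 8 + 3 + 1 + 6 + 2 + 1 = 55.
55 ÷ 48 = 1 complete bar with 7 thirty-second notes remaining.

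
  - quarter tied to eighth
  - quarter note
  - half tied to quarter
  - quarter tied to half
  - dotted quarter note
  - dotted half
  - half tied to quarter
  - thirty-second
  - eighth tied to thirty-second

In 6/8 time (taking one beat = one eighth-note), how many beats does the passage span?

33.5

One eighth-note beat = 4 thirty-second notes.
Convert each value to thirty-second notes: quarter tied to eighth (quarter + eighth) = 12; quarter note = 8; half tied to quarter (half + quarter) = 24; quarter tied to half (quarter + half) = 24; dotted quarter note = 12; dotted half = 24; half tied to quarter (half + quarter) = 24; thirty-second = 1; eighth tied to thirty-second (eighth + thirty-second) = 5.
Total: 12 + 8 + 24 + 24 + 12 + 24 + 24 + 1 + 5 = 134.
134 ÷ 4 = 33.5 beats.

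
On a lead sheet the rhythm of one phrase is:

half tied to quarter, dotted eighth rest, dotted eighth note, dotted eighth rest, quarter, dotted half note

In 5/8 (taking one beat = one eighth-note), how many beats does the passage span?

18.5

One eighth-note beat = 2 sixteenth notes.
Each duration in sixteenth notes: half tied to quarter (half + quarter) = 12; dotted eighth rest = 3; dotted eighth note = 3; dotted eighth rest = 3; quarter = 4; dotted half note = 12.
Sum: 12 + 3 + 3 + 3 + 4 + 12 = 37.
37 ÷ 2 = 18.5 beats.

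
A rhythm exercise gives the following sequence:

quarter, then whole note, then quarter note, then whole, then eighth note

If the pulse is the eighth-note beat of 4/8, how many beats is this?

21

One eighth-note beat = 2 sixteenth notes.
In sixteenth notes: quarter = 4; whole note = 16; quarter note = 4; whole = 16; eighth note = 2.
Altogether 4 + 16 + 4 + 16 + 2 = 42.
42 ÷ 2 = 21 beats.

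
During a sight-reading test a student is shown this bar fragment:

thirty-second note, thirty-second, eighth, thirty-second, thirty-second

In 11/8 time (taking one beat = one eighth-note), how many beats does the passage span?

One eighth-note beat = 4 thirty-second notes.
Express everything in thirty-second notes: thirty-second note = 1; thirty-second = 1; eighth = 4; thirty-second = 1; thirty-second = 1.
Total: 1 + 1 + 4 + 1 + 1 = 8.
8 ÷ 4 = 2 beats.

2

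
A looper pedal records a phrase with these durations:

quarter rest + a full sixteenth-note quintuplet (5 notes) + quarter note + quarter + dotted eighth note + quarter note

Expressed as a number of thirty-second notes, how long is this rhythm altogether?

In thirty-second notes: quarter rest = 8; a full sixteenth-note quintuplet (5 notes) (five quintuplet sixteenths span one quarter) = 8; quarter note = 8; quarter = 8; dotted eighth note = 6; quarter note = 8.
Sum: 8 + 8 + 8 + 8 + 6 + 8 = 46 thirty-second notes.

46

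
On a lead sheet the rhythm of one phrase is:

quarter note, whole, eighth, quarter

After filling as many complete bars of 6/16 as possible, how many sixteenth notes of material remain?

One bar of 6/16 = 3 eighth notes.
Each duration in eighth notes: quarter note = 2; whole = 8; eighth = 1; quarter = 2.
Total: 2 + 8 + 1 + 2 = 13.
13 ÷ 3 = 4 complete bars with 1 eighth note remaining = 2 sixteenth notes.

2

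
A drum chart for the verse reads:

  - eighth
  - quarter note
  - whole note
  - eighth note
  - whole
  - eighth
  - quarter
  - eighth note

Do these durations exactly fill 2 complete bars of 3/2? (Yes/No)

One bar of 3/2 = 12 eighth notes, so 2 bars = 24.
Convert each value to eighth notes: eighth = 1; quarter note = 2; whole note = 8; eighth note = 1; whole = 8; eighth = 1; quarter = 2; eighth note = 1.
Adding: 1 + 2 + 8 + 1 + 8 + 1 + 2 + 1 = 24.
24 equals 24, so the answer is Yes.

Yes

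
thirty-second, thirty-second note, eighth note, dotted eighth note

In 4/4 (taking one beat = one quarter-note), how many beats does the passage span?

1.5

One quarter-note beat = 8 thirty-second notes.
Express everything in thirty-second notes: thirty-second = 1; thirty-second note = 1; eighth note = 4; dotted eighth note = 6.
Altogether 1 + 1 + 4 + 6 = 12.
12 ÷ 8 = 1.5 beats.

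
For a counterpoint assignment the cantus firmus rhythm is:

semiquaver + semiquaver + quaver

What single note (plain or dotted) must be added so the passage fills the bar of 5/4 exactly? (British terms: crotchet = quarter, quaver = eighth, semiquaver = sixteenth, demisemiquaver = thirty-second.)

The bar of 5/4 = 20 sixteenth notes.
In sixteenth notes: semiquaver = 1; semiquaver = 1; quaver = 2.
Altogether 1 + 1 + 2 = 4.
Remaining: 20 − 4 = 16 sixteenth notes, which is a whole note.

whole note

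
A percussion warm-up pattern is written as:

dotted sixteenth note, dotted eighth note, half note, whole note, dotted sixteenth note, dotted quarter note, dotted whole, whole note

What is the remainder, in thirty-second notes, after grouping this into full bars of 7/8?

12

One bar of 7/8 = 28 thirty-second notes.
Working in thirty-second notes: dotted sixteenth note = 3; dotted eighth note = 6; half note = 16; whole note = 32; dotted sixteenth note = 3; dotted quarter note = 12; dotted whole = 48; whole note = 32.
Adding: 3 + 6 + 16 + 32 + 3 + 12 + 48 + 32 = 152.
152 ÷ 28 = 5 complete bars with 12 thirty-second notes remaining.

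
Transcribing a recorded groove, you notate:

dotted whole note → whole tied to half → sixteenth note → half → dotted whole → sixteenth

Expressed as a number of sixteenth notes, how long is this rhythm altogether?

82

Convert each value to sixteenth notes: dotted whole note = 24; whole tied to half (whole + half) = 24; sixteenth note = 1; half = 8; dotted whole = 24; sixteenth = 1.
Total: 24 + 24 + 1 + 8 + 24 + 1 = 82 sixteenth notes.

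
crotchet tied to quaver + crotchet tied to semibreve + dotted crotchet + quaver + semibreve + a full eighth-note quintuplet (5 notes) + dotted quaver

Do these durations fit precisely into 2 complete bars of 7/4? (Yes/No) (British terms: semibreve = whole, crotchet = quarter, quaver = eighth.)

No

One bar of 7/4 = 28 sixteenth notes, so 2 bars = 56.
Express everything in sixteenth notes: crotchet tied to quaver (crotchet + quaver) = 6; crotchet tied to semibreve (crotchet + semibreve) = 20; dotted crotchet = 6; quaver = 2; semibreve = 16; a full eighth-note quintuplet (5 notes) (five quintuplet eighths span one half) = 8; dotted quaver = 3.
Altogether 6 + 20 + 6 + 2 + 16 + 8 + 3 = 61.
61 exceeds 56, so the answer is No.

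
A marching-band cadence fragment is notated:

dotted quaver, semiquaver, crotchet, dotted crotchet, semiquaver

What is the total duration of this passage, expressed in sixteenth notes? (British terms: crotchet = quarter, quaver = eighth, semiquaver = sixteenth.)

15

In sixteenth notes: dotted quaver = 3; semiquaver = 1; crotchet = 4; dotted crotchet = 6; semiquaver = 1.
Sum: 3 + 1 + 4 + 6 + 1 = 15 sixteenth notes.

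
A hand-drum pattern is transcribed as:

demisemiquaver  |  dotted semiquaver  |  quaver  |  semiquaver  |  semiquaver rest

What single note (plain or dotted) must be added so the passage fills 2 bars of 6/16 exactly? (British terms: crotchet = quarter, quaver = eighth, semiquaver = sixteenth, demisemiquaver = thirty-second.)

2 bars of 6/16 = 24 thirty-second notes.
Express everything in thirty-second notes: demisemiquaver = 1; dotted semiquaver = 3; quaver = 4; semiquaver = 2; semiquaver rest = 2.
Adding: 1 + 3 + 4 + 2 + 2 = 12.
Remaining: 24 − 12 = 12 thirty-second notes, which is a dotted quarter note.

dotted quarter note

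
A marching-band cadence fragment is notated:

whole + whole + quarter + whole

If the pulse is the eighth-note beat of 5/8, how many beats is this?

One eighth-note beat = 2 sixteenth notes.
In sixteenth notes: whole = 16; whole = 16; quarter = 4; whole = 16.
Altogether 16 + 16 + 4 + 16 = 52.
52 ÷ 2 = 26 beats.

26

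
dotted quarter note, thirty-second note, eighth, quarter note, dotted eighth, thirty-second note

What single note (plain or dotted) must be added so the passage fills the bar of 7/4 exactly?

The bar of 7/4 = 56 thirty-second notes.
Working in thirty-second notes: dotted quarter note = 12; thirty-second note = 1; eighth = 4; quarter note = 8; dotted eighth = 6; thirty-second note = 1.
Adding: 12 + 1 + 4 + 8 + 6 + 1 = 32.
Remaining: 56 − 32 = 24 thirty-second notes, which is a dotted half note.

dotted half note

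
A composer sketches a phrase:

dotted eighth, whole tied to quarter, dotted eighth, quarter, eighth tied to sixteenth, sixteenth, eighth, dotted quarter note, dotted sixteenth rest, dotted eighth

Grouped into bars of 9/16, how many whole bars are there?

One bar of 9/16 = 18 thirty-second notes.
Convert each value to thirty-second notes: dotted eighth = 6; whole tied to quarter (whole + quarter) = 40; dotted eighth = 6; quarter = 8; eighth tied to sixteenth (eighth + sixteenth) = 6; sixteenth = 2; eighth = 4; dotted quarter note = 12; dotted sixteenth rest = 3; dotted eighth = 6.
Total: 6 + 40 + 6 + 8 + 6 + 2 + 4 + 12 + 3 + 6 = 93.
93 ÷ 18 = 5 complete bars with 3 left over.

5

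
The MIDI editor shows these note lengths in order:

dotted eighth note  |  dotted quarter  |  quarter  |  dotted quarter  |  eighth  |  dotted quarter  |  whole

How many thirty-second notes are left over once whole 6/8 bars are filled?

14

One bar of 6/8 = 12 sixteenth notes.
In sixteenth notes: dotted eighth note = 3; dotted quarter = 6; quarter = 4; dotted quarter = 6; eighth = 2; dotted quarter = 6; whole = 16.
Total: 3 + 6 + 4 + 6 + 2 + 6 + 16 = 43.
43 ÷ 12 = 3 complete bars with 7 sixteenth notes remaining = 14 thirty-second notes.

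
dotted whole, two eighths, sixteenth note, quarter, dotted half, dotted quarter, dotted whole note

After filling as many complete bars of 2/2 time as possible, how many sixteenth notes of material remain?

11

One bar of 2/2 = 16 sixteenth notes.
Each duration in sixteenth notes: dotted whole = 24; eighth = 2; eighth = 2; sixteenth note = 1; quarter = 4; dotted half = 12; dotted quarter = 6; dotted whole note = 24.
Adding: 24 + 2 + 2 + 1 + 4 + 12 + 6 + 24 = 75.
75 ÷ 16 = 4 complete bars with 11 sixteenth notes remaining.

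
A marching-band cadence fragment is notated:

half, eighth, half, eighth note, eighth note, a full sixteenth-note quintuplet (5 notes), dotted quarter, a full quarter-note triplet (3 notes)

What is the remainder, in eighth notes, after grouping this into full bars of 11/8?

One bar of 11/8 = 11 eighth notes.
Express everything in eighth notes: half = 4; eighth = 1; half = 4; eighth note = 1; eighth note = 1; a full sixteenth-note quintuplet (5 notes) (five quintuplet sixteenths span one quarter) = 2; dotted quarter = 3; a full quarter-note triplet (3 notes) (three triplet quarters span one half) = 4.
Sum: 4 + 1 + 4 + 1 + 1 + 2 + 3 + 4 = 20.
20 ÷ 11 = 1 complete bar with 9 eighth notes remaining.

9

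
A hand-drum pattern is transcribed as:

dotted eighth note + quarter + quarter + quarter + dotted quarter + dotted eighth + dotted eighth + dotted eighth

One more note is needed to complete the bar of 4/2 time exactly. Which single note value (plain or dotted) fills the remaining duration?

eighth note

The bar of 4/2 = 32 sixteenth notes.
In sixteenth notes: dotted eighth note = 3; quarter = 4; quarter = 4; quarter = 4; dotted quarter = 6; dotted eighth = 3; dotted eighth = 3; dotted eighth = 3.
Sum: 3 + 4 + 4 + 4 + 6 + 3 + 3 + 3 = 30.
Remaining: 32 − 30 = 2 sixteenth notes, which is a eighth note.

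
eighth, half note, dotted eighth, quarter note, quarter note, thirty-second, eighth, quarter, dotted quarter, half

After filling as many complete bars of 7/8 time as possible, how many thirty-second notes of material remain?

One bar of 7/8 = 28 thirty-second notes.
Each duration in thirty-second notes: eighth = 4; half note = 16; dotted eighth = 6; quarter note = 8; quarter note = 8; thirty-second = 1; eighth = 4; quarter = 8; dotted quarter = 12; half = 16.
Altogether 4 + 16 + 6 + 8 + 8 + 1 + 4 + 8 + 12 + 16 = 83.
83 ÷ 28 = 2 complete bars with 27 thirty-second notes remaining.

27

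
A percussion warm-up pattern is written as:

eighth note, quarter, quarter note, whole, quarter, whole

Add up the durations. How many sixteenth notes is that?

46

Each duration in sixteenth notes: eighth note = 2; quarter = 4; quarter note = 4; whole = 16; quarter = 4; whole = 16.
Total: 2 + 4 + 4 + 16 + 4 + 16 = 46 sixteenth notes.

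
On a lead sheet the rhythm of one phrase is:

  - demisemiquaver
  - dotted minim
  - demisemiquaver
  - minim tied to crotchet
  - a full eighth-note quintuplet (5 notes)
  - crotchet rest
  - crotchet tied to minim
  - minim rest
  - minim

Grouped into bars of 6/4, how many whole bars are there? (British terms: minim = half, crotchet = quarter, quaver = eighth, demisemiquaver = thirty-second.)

One bar of 6/4 = 48 thirty-second notes.
Express everything in thirty-second notes: demisemiquaver = 1; dotted minim = 24; demisemiquaver = 1; minim tied to crotchet (minim + crotchet) = 24; a full eighth-note quintuplet (5 notes) (five quintuplet eighths span one half) = 16; crotchet rest = 8; crotchet tied to minim (crotchet + minim) = 24; minim rest = 16; minim = 16.
Altogether 1 + 24 + 1 + 24 + 16 + 8 + 24 + 16 + 16 = 130.
130 ÷ 48 = 2 complete bars with 34 left over.

2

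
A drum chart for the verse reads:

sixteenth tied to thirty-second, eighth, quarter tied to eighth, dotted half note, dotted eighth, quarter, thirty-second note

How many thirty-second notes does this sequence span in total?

58

Convert each value to thirty-second notes: sixteenth tied to thirty-second (sixteenth + thirty-second) = 3; eighth = 4; quarter tied to eighth (quarter + eighth) = 12; dotted half note = 24; dotted eighth = 6; quarter = 8; thirty-second note = 1.
Sum: 3 + 4 + 12 + 24 + 6 + 8 + 1 = 58 thirty-second notes.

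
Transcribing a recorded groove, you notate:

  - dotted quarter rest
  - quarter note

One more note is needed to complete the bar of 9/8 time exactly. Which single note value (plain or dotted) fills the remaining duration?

The bar of 9/8 = 9 eighth notes.
Each duration in eighth notes: dotted quarter rest = 3; quarter note = 2.
Total: 3 + 2 = 5.
Remaining: 9 − 5 = 4 eighth notes, which is a half note.

half note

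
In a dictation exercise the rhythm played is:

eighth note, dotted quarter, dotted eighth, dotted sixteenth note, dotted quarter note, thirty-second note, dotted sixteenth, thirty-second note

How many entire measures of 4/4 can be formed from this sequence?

1

One bar of 4/4 = 32 thirty-second notes.
Each duration in thirty-second notes: eighth note = 4; dotted quarter = 12; dotted eighth = 6; dotted sixteenth note = 3; dotted quarter note = 12; thirty-second note = 1; dotted sixteenth = 3; thirty-second note = 1.
Sum: 4 + 12 + 6 + 3 + 12 + 1 + 3 + 1 = 42.
42 ÷ 32 = 1 complete bar with 10 left over.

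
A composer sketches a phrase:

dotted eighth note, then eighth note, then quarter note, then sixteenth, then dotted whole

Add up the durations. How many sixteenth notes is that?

In sixteenth notes: dotted eighth note = 3; eighth note = 2; quarter note = 4; sixteenth = 1; dotted whole = 24.
Sum: 3 + 2 + 4 + 1 + 24 = 34 sixteenth notes.

34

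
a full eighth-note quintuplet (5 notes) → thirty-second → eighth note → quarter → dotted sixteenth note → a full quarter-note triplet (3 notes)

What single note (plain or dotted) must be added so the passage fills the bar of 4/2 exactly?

The bar of 4/2 = 64 thirty-second notes.
Working in thirty-second notes: a full eighth-note quintuplet (5 notes) (five quintuplet eighths span one half) = 16; thirty-second = 1; eighth note = 4; quarter = 8; dotted sixteenth note = 3; a full quarter-note triplet (3 notes) (three triplet quarters span one half) = 16.
Adding: 16 + 1 + 4 + 8 + 3 + 16 = 48.
Remaining: 64 − 48 = 16 thirty-second notes, which is a half note.

half note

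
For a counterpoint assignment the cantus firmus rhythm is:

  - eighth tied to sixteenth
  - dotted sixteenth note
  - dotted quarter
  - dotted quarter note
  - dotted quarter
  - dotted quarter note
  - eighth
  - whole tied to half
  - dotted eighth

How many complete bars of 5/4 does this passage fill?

2

One bar of 5/4 = 40 thirty-second notes.
In thirty-second notes: eighth tied to sixteenth (eighth + sixteenth) = 6; dotted sixteenth note = 3; dotted quarter = 12; dotted quarter note = 12; dotted quarter = 12; dotted quarter note = 12; eighth = 4; whole tied to half (whole + half) = 48; dotted eighth = 6.
Total: 6 + 3 + 12 + 12 + 12 + 12 + 4 + 48 + 6 = 115.
115 ÷ 40 = 2 complete bars with 35 left over.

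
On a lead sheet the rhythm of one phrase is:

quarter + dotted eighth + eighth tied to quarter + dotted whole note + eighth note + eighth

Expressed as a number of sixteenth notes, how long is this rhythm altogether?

41

Express everything in sixteenth notes: quarter = 4; dotted eighth = 3; eighth tied to quarter (eighth + quarter) = 6; dotted whole note = 24; eighth note = 2; eighth = 2.
Altogether 4 + 3 + 6 + 24 + 2 + 2 = 41 sixteenth notes.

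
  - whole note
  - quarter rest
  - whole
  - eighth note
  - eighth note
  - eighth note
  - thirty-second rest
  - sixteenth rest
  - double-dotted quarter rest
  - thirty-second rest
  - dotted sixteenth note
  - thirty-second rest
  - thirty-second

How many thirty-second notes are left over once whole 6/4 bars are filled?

One bar of 6/4 = 48 thirty-second notes.
Working in thirty-second notes: whole note = 32; quarter rest = 8; whole = 32; eighth note = 4; eighth note = 4; eighth note = 4; thirty-second rest = 1; sixteenth rest = 2; double-dotted quarter rest = 14; thirty-second rest = 1; dotted sixteenth note = 3; thirty-second rest = 1; thirty-second = 1.
Total: 32 + 8 + 32 + 4 + 4 + 4 + 1 + 2 + 14 + 1 + 3 + 1 + 1 = 107.
107 ÷ 48 = 2 complete bars with 11 thirty-second notes remaining.

11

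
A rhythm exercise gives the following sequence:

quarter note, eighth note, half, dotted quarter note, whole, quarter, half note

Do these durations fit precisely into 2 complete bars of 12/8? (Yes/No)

Yes

One bar of 12/8 = 12 eighth notes, so 2 bars = 24.
Convert each value to eighth notes: quarter note = 2; eighth note = 1; half = 4; dotted quarter note = 3; whole = 8; quarter = 2; half note = 4.
Adding: 2 + 1 + 4 + 3 + 8 + 2 + 4 = 24.
24 equals 24, so the answer is Yes.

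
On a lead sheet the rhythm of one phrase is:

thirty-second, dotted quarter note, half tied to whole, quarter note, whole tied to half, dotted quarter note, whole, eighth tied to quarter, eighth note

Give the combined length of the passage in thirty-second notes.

177

Convert each value to thirty-second notes: thirty-second = 1; dotted quarter note = 12; half tied to whole (half + whole) = 48; quarter note = 8; whole tied to half (whole + half) = 48; dotted quarter note = 12; whole = 32; eighth tied to quarter (eighth + quarter) = 12; eighth note = 4.
Total: 1 + 12 + 48 + 8 + 48 + 12 + 32 + 12 + 4 = 177 thirty-second notes.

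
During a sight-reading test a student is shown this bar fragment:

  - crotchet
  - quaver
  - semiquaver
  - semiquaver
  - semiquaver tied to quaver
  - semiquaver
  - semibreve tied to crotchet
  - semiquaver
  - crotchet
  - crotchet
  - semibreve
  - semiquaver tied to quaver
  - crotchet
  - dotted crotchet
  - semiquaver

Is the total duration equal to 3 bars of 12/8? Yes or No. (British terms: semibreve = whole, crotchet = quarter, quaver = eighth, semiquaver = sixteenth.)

No

One bar of 12/8 = 24 sixteenth notes, so 3 bars = 72.
Convert each value to sixteenth notes: crotchet = 4; quaver = 2; semiquaver = 1; semiquaver = 1; semiquaver tied to quaver (semiquaver + quaver) = 3; semiquaver = 1; semibreve tied to crotchet (semibreve + crotchet) = 20; semiquaver = 1; crotchet = 4; crotchet = 4; semibreve = 16; semiquaver tied to quaver (semiquaver + quaver) = 3; crotchet = 4; dotted crotchet = 6; semiquaver = 1.
Adding: 4 + 2 + 1 + 1 + 3 + 1 + 20 + 1 + 4 + 4 + 16 + 3 + 4 + 6 + 1 = 71.
71 falls short of 72, so the answer is No.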